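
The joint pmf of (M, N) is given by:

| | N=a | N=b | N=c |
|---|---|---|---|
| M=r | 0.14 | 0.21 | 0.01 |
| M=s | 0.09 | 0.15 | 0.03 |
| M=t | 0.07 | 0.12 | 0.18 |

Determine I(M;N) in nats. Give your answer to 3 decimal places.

Marginals: p(M) = (0.3600, 0.2700, 0.3700), p(N) = (0.3000, 0.4800, 0.2200).
I(M;N) = Σ p(x,y)·ln[p(x,y)/(p(x)p(y))].
  (r,a): 0.14·ln(1.2963) = 0.0363
  (r,b): 0.21·ln(1.2153) = 0.0409
  (r,c): 0.01·ln(0.1263) = -0.0207
  (s,a): 0.09·ln(1.1111) = 0.0095
  (s,b): 0.15·ln(1.1574) = 0.0219
  (s,c): 0.03·ln(0.5051) = -0.0205
  (t,a): 0.07·ln(0.6306) = -0.0323
  (t,b): 0.12·ln(0.6757) = -0.0470
  (t,c): 0.18·ln(2.2113) = 0.1428
Sum = 0.131 nats.

0.131 nats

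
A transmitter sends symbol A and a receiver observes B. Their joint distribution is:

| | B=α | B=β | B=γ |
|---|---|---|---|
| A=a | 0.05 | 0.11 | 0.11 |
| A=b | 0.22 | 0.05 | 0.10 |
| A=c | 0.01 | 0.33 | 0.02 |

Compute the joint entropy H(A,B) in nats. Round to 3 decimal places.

1.839 nats

H(A,B) = −Σ p(x,y)·ln p(x,y) over all 9 cells.
  cell (a,α): −0.05·ln0.05 = 0.1498
  cell (a,β): −0.11·ln0.11 = 0.2428
  cell (a,γ): −0.11·ln0.11 = 0.2428
  cell (b,α): −0.22·ln0.22 = 0.3331
  cell (b,β): −0.05·ln0.05 = 0.1498
  cell (b,γ): −0.10·ln0.10 = 0.2303
  cell (c,α): −0.01·ln0.01 = 0.0461
  cell (c,β): −0.33·ln0.33 = 0.3659
  cell (c,γ): −0.02·ln0.02 = 0.0782
Sum = 1.839 nats.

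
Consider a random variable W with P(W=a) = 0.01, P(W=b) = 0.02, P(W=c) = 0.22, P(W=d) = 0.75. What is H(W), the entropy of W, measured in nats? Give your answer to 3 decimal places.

H(W) = −Σ p·ln p.
  −(0.01)·ln(0.01) = 0.0461
  −(0.02)·ln(0.02) = 0.0782
  −(0.22)·ln(0.22) = 0.3331
  −(0.75)·ln(0.75) = 0.2158
Sum: 0.0461 + 0.0782 + 0.3331 + 0.2158 = 0.673 nats.

0.673 nats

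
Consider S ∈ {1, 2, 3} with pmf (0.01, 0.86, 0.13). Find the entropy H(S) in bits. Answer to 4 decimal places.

0.6362 bits

H(S) = −Σ p·log₂ p.
  −(0.01)·log₂(0.01) = 0.06644
  −(0.86)·log₂(0.86) = 0.18713
  −(0.13)·log₂(0.13) = 0.38264
Sum: 0.06644 + 0.18713 + 0.38264 = 0.6362 bits.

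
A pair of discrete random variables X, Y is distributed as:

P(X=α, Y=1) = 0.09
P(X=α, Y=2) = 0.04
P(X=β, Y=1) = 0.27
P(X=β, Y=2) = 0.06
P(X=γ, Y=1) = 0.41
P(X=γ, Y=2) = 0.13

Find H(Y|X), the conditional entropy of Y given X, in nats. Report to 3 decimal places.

0.535 nats

Chain rule: H(Y|X) = H(X,Y) − H(X).
Marginals: p(X) = (0.1300, 0.3300, 0.5400), p(Y) = (0.7700, 0.2300).
H(X,Y) = 1.4986 nats; H(X) = 0.9638 nats.
H(Y|X) = 1.4986 − 0.9638 = 0.535 nats.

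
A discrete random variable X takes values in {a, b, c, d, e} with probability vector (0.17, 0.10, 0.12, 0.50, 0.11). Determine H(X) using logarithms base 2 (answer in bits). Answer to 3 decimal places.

1.984 bits

H(X) = −Σ p·log₂ p.
  −(0.17)·log₂(0.17) = 0.4346
  −(0.10)·log₂(0.10) = 0.3322
  −(0.12)·log₂(0.12) = 0.3671
  −(0.50)·log₂(0.50) = 0.5000
  −(0.11)·log₂(0.11) = 0.3503
Sum: 0.4346 + 0.3322 + 0.3671 + 0.5000 + 0.3503 = 1.984 bits.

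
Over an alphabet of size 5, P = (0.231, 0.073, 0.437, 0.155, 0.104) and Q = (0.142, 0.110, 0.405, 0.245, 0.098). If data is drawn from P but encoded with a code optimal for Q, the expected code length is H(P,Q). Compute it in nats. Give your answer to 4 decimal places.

H(P,Q) = −Σ p·ln q.
  −0.231·ln(0.142) = 0.45090
  −0.073·ln(0.110) = 0.16113
  −0.437·ln(0.405) = 0.39499
  −0.155·ln(0.245) = 0.21801
  −0.104·ln(0.098) = 0.24157
H(P,Q) = 1.4666 nats.

1.4666 nats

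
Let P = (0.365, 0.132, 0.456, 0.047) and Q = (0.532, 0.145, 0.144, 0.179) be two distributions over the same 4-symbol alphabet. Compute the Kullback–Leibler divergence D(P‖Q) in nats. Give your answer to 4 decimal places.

0.3129 nats

D(P‖Q) = Σ p·ln(p/q).
  0.365·ln(0.365/0.532) = -0.13751
  0.132·ln(0.132/0.145) = -0.01240
  0.456·ln(0.456/0.144) = 0.52562
  0.047·ln(0.047/0.179) = -0.06285
D(P‖Q) = 0.3129 nats.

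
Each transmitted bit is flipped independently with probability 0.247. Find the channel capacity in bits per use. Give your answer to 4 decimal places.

0.1935 bits

Binary symmetric channel: C = 1 − h₂(ε) where h₂ is the binary entropy function.
h₂(0.247) = −0.247·log₂0.247 − 0.753·log₂0.753 = 0.8065.
C = 1 − 0.8065 = 0.1935 bits per channel use.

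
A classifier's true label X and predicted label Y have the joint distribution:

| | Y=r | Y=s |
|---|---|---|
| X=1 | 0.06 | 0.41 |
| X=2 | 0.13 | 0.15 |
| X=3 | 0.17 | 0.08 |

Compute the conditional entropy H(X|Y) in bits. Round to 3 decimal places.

Chain rule: H(X|Y) = H(X,Y) − H(Y).
Marginals: p(X) = (0.4700, 0.2800, 0.2500), p(Y) = (0.3600, 0.6400).
H(X,Y) = 2.2902 bits; H(Y) = 0.9427 bits.
H(X|Y) = 2.2902 − 0.9427 = 1.348 bits.

1.348 bits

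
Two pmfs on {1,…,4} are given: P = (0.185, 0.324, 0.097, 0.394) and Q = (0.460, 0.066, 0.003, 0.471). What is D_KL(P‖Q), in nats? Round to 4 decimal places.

0.6139 nats

D(P‖Q) = Σ p·ln(p/q).
  0.185·ln(0.185/0.460) = -0.16851
  0.324·ln(0.324/0.066) = 0.51551
  0.097·ln(0.097/0.003) = 0.33718
  0.394·ln(0.394/0.471) = -0.07033
D(P‖Q) = 0.6139 nats.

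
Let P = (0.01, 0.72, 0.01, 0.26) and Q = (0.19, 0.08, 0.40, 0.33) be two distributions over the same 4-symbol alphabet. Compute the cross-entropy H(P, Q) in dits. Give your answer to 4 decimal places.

0.9262 dits

H(P,Q) = −Σ p·log₁₀ q.
  −0.01·log₁₀(0.19) = 0.00721
  −0.72·log₁₀(0.08) = 0.78978
  −0.01·log₁₀(0.40) = 0.00398
  −0.26·log₁₀(0.33) = 0.12519
H(P,Q) = 0.9262 dits.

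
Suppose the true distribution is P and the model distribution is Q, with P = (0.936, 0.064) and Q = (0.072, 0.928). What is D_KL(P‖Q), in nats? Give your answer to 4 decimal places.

D(P‖Q) = Σ p·ln(p/q).
  0.936·ln(0.936/0.072) = 2.40079
  0.064·ln(0.064/0.928) = -0.17115
D(P‖Q) = 2.2296 nats.

2.2296 nats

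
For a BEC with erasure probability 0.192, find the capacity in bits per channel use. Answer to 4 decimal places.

0.8080 bits

Binary erasure channel: capacity C = 1 − ε.
C = 1 − 0.192 = 0.8080 bits per channel use.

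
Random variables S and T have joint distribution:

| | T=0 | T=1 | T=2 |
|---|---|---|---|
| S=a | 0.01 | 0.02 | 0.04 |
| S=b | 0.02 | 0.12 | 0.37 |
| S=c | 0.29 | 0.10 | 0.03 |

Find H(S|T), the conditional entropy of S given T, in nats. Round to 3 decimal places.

Chain rule: H(S|T) = H(S,T) − H(T).
Marginals: p(S) = (0.0700, 0.5100, 0.4200), p(T) = (0.3200, 0.2400, 0.4400).
H(S,T) = 1.6480 nats; H(T) = 1.0684 nats.
H(S|T) = 1.6480 − 1.0684 = 0.580 nats.

0.580 nats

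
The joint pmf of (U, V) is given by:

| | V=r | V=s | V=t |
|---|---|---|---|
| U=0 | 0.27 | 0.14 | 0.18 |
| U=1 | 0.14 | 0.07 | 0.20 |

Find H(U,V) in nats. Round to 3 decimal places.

1.721 nats

H(U,V) = −Σ p(x,y)·ln p(x,y) over all 6 cells.
  cell (0,r): −0.27·ln0.27 = 0.3535
  cell (0,s): −0.14·ln0.14 = 0.2753
  cell (0,t): −0.18·ln0.18 = 0.3087
  cell (1,r): −0.14·ln0.14 = 0.2753
  cell (1,s): −0.07·ln0.07 = 0.1861
  cell (1,t): −0.20·ln0.20 = 0.3219
Sum = 1.721 nats.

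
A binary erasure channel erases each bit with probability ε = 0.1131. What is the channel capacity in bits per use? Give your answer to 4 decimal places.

0.8869 bits

Binary erasure channel: capacity C = 1 − ε.
C = 1 − 0.1131 = 0.8869 bits per channel use.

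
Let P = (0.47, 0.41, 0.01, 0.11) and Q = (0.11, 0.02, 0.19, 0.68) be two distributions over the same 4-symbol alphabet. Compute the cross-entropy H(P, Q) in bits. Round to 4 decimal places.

3.8958 bits

H(P,Q) = −Σ p·log₂ q.
  −0.47·log₂(0.11) = 1.49668
  −0.41·log₂(0.02) = 2.31398
  −0.01·log₂(0.19) = 0.02396
  −0.11·log₂(0.68) = 0.06120
H(P,Q) = 3.8958 bits.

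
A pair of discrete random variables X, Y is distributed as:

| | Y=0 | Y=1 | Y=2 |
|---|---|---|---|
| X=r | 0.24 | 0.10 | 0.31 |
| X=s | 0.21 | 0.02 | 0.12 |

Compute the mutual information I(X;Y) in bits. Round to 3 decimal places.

0.040 bits

Marginals: p(X) = (0.6500, 0.3500), p(Y) = (0.4500, 0.1200, 0.4300).
I(X;Y) = H(X) + H(Y) − H(X,Y).
H(X) = 0.9341, H(Y) = 1.4090, H(X,Y) = 2.3029.
I(X;Y) = 0.9341 + 1.4090 − 2.3029 = 0.040 bits.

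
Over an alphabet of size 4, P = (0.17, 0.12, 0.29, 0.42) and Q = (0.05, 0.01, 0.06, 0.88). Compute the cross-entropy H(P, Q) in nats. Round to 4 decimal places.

H(P,Q) = −Σ p·ln q.
  −0.17·ln(0.05) = 0.50927
  −0.12·ln(0.01) = 0.55262
  −0.29·ln(0.06) = 0.81589
  −0.42·ln(0.88) = 0.05369
H(P,Q) = 1.9315 nats.

1.9315 nats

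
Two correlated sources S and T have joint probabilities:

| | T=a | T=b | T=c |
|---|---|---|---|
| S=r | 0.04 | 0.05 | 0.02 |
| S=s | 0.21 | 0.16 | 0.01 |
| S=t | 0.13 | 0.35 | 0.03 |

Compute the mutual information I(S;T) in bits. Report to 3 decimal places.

0.077 bits

Marginals: p(S) = (0.1100, 0.3800, 0.5100), p(T) = (0.3800, 0.5600, 0.0600).
I(S;T) = H(S) + H(T) − H(S,T).
H(S) = 1.3762, H(T) = 1.2424, H(S,T) = 2.5415.
I(S;T) = 1.3762 + 1.2424 − 2.5415 = 0.077 bits.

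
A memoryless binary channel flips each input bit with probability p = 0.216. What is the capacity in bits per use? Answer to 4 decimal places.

Binary symmetric channel: C = 1 − h₂(ε) where h₂ is the binary entropy function.
h₂(0.216) = −0.216·log₂0.216 − 0.784·log₂0.784 = 0.7528.
C = 1 − 0.7528 = 0.2472 bits per channel use.

0.2472 bits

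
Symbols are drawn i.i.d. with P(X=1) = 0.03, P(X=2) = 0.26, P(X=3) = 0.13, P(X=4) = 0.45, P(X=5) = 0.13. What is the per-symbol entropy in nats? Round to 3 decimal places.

1.345 nats

H(X) = −Σ p·ln p.
  −(0.03)·ln(0.03) = 0.1052
  −(0.26)·ln(0.26) = 0.3502
  −(0.13)·ln(0.13) = 0.2652
  −(0.45)·ln(0.45) = 0.3593
  −(0.13)·ln(0.13) = 0.2652
Sum: 0.1052 + 0.3502 + 0.2652 + 0.3593 + 0.2652 = 1.345 nats.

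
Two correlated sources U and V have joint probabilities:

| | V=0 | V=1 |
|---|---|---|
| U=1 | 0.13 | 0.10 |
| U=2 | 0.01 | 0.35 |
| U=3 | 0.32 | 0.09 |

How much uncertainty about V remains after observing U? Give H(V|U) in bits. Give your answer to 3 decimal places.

0.604 bits

Chain rule: H(V|U) = H(U,V) − H(U).
Marginals: p(U) = (0.2300, 0.3600, 0.4100), p(V) = (0.4600, 0.5400).
H(U,V) = 2.1501 bits; H(U) = 1.5457 bits.
H(V|U) = 2.1501 − 1.5457 = 0.604 bits.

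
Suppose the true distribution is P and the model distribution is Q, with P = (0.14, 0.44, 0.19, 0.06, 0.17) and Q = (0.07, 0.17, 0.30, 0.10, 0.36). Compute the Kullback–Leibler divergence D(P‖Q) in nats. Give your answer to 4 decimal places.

0.2705 nats

D(P‖Q) = Σ p·ln(p/q).
  0.14·ln(0.14/0.07) = 0.09704
  0.44·ln(0.44/0.17) = 0.41843
  0.19·ln(0.19/0.30) = -0.08678
  0.06·ln(0.06/0.10) = -0.03065
  0.17·ln(0.17/0.36) = -0.12755
D(P‖Q) = 0.2705 nats.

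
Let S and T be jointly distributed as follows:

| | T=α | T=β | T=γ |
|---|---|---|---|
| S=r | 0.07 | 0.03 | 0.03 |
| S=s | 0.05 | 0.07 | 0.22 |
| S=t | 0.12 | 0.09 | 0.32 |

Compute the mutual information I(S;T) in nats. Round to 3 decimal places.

0.046 nats

Marginals: p(S) = (0.1300, 0.3400, 0.5300), p(T) = (0.2400, 0.1900, 0.5700).
I(S;T) = H(S) + H(T) − H(S,T).
H(S) = 0.9685, H(T) = 0.9785, H(S,T) = 1.9014.
I(S;T) = 0.9685 + 0.9785 − 1.9014 = 0.046 nats.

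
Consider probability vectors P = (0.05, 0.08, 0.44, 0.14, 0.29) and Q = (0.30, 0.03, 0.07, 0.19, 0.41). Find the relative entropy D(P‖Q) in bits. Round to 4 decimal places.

0.9443 bits

D(P‖Q) = Σ p·log₂(p/q).
  0.05·log₂(0.05/0.30) = -0.12925
  0.08·log₂(0.08/0.03) = 0.11320
  0.44·log₂(0.44/0.07) = 1.16691
  0.14·log₂(0.14/0.19) = -0.06168
  0.29·log₂(0.29/0.41) = -0.14488
D(P‖Q) = 0.9443 bits.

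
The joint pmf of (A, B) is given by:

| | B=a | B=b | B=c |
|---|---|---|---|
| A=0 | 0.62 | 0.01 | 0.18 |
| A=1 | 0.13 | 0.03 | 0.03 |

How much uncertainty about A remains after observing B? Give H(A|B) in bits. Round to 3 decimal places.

Marginals: p(A) = (0.8100, 0.1900), p(B) = (0.7500, 0.0400, 0.2100).
H(A|B) = Σ p(B) · H(A|B=·).
  B=a: p=0.7500, H(A|B=a) = 0.6653
  B=b: p=0.0400, H(A|B=b) = 0.8113
  B=c: p=0.2100, H(A|B=c) = 0.5917
Weighted sum = 0.656 bits.

0.656 bits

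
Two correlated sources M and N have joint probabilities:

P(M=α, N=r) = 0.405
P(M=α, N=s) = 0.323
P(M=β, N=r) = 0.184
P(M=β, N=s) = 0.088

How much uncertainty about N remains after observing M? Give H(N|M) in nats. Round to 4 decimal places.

Marginals: p(M) = (0.7280, 0.2720), p(N) = (0.5890, 0.4110).
H(N|M) = Σ p(M) · H(N|M=·).
  M=α: p=0.7280, H(N|M=α) = 0.6868
  M=β: p=0.2720, H(N|M=β) = 0.6295
Weighted sum = 0.6712 nats.

0.6712 nats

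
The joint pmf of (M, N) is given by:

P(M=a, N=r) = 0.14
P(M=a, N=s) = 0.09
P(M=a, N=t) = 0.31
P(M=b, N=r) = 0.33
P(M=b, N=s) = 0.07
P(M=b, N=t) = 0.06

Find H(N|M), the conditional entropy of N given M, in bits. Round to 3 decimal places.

1.278 bits

Marginals: p(M) = (0.5400, 0.4600), p(N) = (0.4700, 0.1600, 0.3700).
H(N|M) = Σ p(M) · H(N|M=·).
  M=a: p=0.5400, H(N|M=a) = 1.3954
  M=b: p=0.4600, H(N|M=b) = 1.1404
Weighted sum = 1.278 bits.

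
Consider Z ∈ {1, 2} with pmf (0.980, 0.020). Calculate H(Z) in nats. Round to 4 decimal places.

H(Z) = −Σ p·ln p.
  −(0.980)·ln(0.980) = 0.01980
  −(0.020)·ln(0.020) = 0.07824
Sum: 0.01980 + 0.07824 = 0.0980 nats.

0.0980 nats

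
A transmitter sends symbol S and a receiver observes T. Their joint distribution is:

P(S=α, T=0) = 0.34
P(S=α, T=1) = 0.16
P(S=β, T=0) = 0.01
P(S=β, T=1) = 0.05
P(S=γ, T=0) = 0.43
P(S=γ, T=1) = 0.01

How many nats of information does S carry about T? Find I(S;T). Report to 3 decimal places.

Marginals: p(S) = (0.5000, 0.0600, 0.4400), p(T) = (0.7800, 0.2200).
I(S;T) = H(S) + H(T) − H(S,T).
H(S) = 0.8766, H(T) = 0.5269, H(S,T) = 1.2648.
I(S;T) = 0.8766 + 0.5269 − 1.2648 = 0.139 nats.

0.139 nats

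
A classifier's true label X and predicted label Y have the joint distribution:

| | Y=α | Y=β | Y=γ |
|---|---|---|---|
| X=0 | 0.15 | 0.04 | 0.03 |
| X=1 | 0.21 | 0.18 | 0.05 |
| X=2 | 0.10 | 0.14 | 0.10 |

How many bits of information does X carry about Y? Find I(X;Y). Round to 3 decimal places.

0.078 bits

Marginals: p(X) = (0.2200, 0.4400, 0.3400), p(Y) = (0.4600, 0.3600, 0.1800).
I(X;Y) = Σ p(x,y)·log₂[p(x,y)/(p(x)p(y))].
  (0,α): 0.15·log₂(1.4822) = 0.0852
  (0,β): 0.04·log₂(0.5051) = -0.0394
  (0,γ): 0.03·log₂(0.7576) = -0.0120
  (1,α): 0.21·log₂(1.0375) = 0.0112
  (1,β): 0.18·log₂(1.1364) = 0.0332
  (1,γ): 0.05·log₂(0.6313) = -0.0332
  (2,α): 0.10·log₂(0.6394) = -0.0645
  (2,β): 0.14·log₂(1.1438) = 0.0271
  (2,γ): 0.10·log₂(1.6340) = 0.0708
Sum = 0.078 bits.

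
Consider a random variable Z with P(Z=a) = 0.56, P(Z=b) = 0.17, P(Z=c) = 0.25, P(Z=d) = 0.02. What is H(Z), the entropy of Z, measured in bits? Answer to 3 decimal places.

H(Z) = −Σ p·log₂ p.
  −(0.56)·log₂(0.56) = 0.4684
  −(0.17)·log₂(0.17) = 0.4346
  −(0.25)·log₂(0.25) = 0.5000
  −(0.02)·log₂(0.02) = 0.1129
Sum: 0.4684 + 0.4346 + 0.5000 + 0.1129 = 1.516 bits.

1.516 bits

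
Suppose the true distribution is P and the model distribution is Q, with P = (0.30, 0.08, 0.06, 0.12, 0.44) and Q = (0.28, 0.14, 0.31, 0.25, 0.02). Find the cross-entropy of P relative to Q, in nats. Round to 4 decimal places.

H(P,Q) = −Σ p·ln q.
  −0.30·ln(0.28) = 0.38189
  −0.08·ln(0.14) = 0.15729
  −0.06·ln(0.31) = 0.07027
  −0.12·ln(0.25) = 0.16636
  −0.44·ln(0.02) = 1.72129
H(P,Q) = 2.4971 nats.

2.4971 nats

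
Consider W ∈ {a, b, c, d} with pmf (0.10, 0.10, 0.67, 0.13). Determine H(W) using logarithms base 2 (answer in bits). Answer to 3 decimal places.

1.434 bits

H(W) = −Σ p·log₂ p.
  −(0.10)·log₂(0.10) = 0.3322
  −(0.10)·log₂(0.10) = 0.3322
  −(0.67)·log₂(0.67) = 0.3871
  −(0.13)·log₂(0.13) = 0.3826
Sum: 0.3322 + 0.3322 + 0.3871 + 0.3826 = 1.434 bits.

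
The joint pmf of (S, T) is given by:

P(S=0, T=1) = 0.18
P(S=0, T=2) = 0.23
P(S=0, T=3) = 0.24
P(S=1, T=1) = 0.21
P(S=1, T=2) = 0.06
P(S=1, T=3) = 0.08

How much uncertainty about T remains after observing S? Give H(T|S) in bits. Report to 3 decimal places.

1.501 bits

Marginals: p(S) = (0.6500, 0.3500), p(T) = (0.3900, 0.2900, 0.3200).
H(T|S) = Σ p(S) · H(T|S=·).
  S=0: p=0.6500, H(T|S=0) = 1.5741
  S=1: p=0.3500, H(T|S=1) = 1.3650
Weighted sum = 1.501 bits.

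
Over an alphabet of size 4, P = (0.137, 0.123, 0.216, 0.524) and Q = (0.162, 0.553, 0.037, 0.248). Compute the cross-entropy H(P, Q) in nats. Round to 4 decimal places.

1.7650 nats

H(P,Q) = −Σ p·ln q.
  −0.137·ln(0.162) = 0.24936
  −0.123·ln(0.553) = 0.07286
  −0.216·ln(0.037) = 0.71212
  −0.524·ln(0.248) = 0.73063
H(P,Q) = 1.7650 nats.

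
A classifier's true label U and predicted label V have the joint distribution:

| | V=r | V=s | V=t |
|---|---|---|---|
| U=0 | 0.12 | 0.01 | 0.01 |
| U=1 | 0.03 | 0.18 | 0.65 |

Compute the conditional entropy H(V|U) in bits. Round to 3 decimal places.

Chain rule: H(V|U) = H(U,V) − H(U).
Marginals: p(U) = (0.1400, 0.8600), p(V) = (0.1500, 0.1900, 0.6600).
H(U,V) = 1.5010 bits; H(U) = 0.5842 bits.
H(V|U) = 1.5010 − 0.5842 = 0.917 bits.

0.917 bits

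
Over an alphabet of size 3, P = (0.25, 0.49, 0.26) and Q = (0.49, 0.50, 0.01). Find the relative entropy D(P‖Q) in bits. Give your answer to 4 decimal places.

D(P‖Q) = Σ p·log₂(p/q).
  0.25·log₂(0.25/0.49) = -0.24271
  0.49·log₂(0.49/0.50) = -0.01428
  0.26·log₂(0.26/0.01) = 1.22211
D(P‖Q) = 0.9651 bits.

0.9651 bits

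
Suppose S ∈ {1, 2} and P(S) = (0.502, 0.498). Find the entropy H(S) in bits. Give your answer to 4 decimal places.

1.0000 bits

H(S) = −Σ p·log₂ p.
  −(0.502)·log₂(0.502) = 0.49911
  −(0.498)·log₂(0.498) = 0.50088
Sum: 0.49911 + 0.50088 = 1.0000 bits.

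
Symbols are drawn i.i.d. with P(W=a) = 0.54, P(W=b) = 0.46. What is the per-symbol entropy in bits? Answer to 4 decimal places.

0.9954 bits

H(W) = −Σ p·log₂ p.
  −(0.54)·log₂(0.54) = 0.48004
  −(0.46)·log₂(0.46) = 0.51534
Sum: 0.48004 + 0.51534 = 0.9954 bits.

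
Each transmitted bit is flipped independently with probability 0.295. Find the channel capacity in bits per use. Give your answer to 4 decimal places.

Binary symmetric channel: C = 1 − h₂(ε) where h₂ is the binary entropy function.
h₂(0.295) = −0.295·log₂0.295 − 0.705·log₂0.705 = 0.8751.
C = 1 − 0.8751 = 0.1249 bits per channel use.

0.1249 bits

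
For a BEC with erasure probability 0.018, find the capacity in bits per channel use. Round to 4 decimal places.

Binary erasure channel: capacity C = 1 − ε.
C = 1 − 0.018 = 0.9820 bits per channel use.

0.9820 bits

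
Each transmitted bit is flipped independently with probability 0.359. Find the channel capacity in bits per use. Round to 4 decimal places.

Binary symmetric channel: C = 1 − h₂(ε) where h₂ is the binary entropy function.
h₂(0.359) = −0.359·log₂0.359 − 0.641·log₂0.641 = 0.9418.
C = 1 − 0.9418 = 0.0582 bits per channel use.

0.0582 bits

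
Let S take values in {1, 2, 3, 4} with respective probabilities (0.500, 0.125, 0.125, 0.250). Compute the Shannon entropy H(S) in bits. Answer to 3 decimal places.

1.750 bits

H(S) = −Σ p·log₂ p.
  −(0.500)·log₂(0.500) = 0.5000
  −(0.125)·log₂(0.125) = 0.3750
  −(0.125)·log₂(0.125) = 0.3750
  −(0.250)·log₂(0.250) = 0.5000
Sum: 0.5000 + 0.3750 + 0.3750 + 0.5000 = 1.750 bits.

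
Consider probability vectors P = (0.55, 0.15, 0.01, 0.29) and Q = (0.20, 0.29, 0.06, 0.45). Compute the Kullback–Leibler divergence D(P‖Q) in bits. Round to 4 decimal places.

D(P‖Q) = Σ p·log₂(p/q).
  0.55·log₂(0.55/0.20) = 0.80269
  0.15·log₂(0.15/0.29) = -0.14266
  0.01·log₂(0.01/0.06) = -0.02585
  0.29·log₂(0.29/0.45) = -0.18382
D(P‖Q) = 0.4504 bits.

0.4504 bits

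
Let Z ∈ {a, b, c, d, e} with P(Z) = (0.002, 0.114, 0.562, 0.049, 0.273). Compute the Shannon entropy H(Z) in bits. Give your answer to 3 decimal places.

H(Z) = −Σ p·log₂ p.
  −(0.002)·log₂(0.002) = 0.0179
  −(0.114)·log₂(0.114) = 0.3571
  −(0.562)·log₂(0.562) = 0.4672
  −(0.049)·log₂(0.049) = 0.2132
  −(0.273)·log₂(0.273) = 0.5113
Sum: 0.0179 + 0.3571 + 0.4672 + 0.2132 + 0.5113 = 1.567 bits.

1.567 bits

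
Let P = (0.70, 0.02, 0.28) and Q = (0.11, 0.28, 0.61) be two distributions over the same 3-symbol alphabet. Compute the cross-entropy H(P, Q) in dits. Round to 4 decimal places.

H(P,Q) = −Σ p·log₁₀ q.
  −0.70·log₁₀(0.11) = 0.67103
  −0.02·log₁₀(0.28) = 0.01106
  −0.28·log₁₀(0.61) = 0.06011
H(P,Q) = 0.7422 dits.

0.7422 dits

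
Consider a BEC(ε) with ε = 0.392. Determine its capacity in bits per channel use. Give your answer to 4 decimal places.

0.6080 bits

Binary erasure channel: capacity C = 1 − ε.
C = 1 − 0.392 = 0.6080 bits per channel use.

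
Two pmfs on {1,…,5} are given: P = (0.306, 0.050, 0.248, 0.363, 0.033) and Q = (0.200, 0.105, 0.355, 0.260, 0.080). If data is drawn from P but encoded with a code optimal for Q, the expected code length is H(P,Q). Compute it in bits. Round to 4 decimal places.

H(P,Q) = −Σ p·log₂ q.
  −0.306·log₂(0.200) = 0.71051
  −0.050·log₂(0.105) = 0.16258
  −0.248·log₂(0.355) = 0.37054
  −0.363·log₂(0.260) = 0.70546
  −0.033·log₂(0.080) = 0.12025
H(P,Q) = 2.0693 bits.

2.0693 bits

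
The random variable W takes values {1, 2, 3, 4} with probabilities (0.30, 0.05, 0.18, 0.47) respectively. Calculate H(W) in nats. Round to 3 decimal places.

1.175 nats

H(W) = −Σ p·ln p.
  −(0.30)·ln(0.30) = 0.3612
  −(0.05)·ln(0.05) = 0.1498
  −(0.18)·ln(0.18) = 0.3087
  −(0.47)·ln(0.47) = 0.3549
Sum: 0.3612 + 0.1498 + 0.3087 + 0.3549 = 1.175 nats.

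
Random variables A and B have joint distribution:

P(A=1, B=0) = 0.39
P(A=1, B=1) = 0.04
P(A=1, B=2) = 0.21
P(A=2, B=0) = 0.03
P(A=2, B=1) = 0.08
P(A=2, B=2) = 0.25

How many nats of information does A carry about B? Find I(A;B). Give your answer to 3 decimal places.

0.152 nats

Marginals: p(A) = (0.6400, 0.3600), p(B) = (0.4200, 0.1200, 0.4600).
I(A;B) = Σ p(x,y)·ln[p(x,y)/(p(x)p(y))].
  (1,0): 0.39·ln(1.4509) = 0.1451
  (1,1): 0.04·ln(0.5208) = -0.0261
  (1,2): 0.21·ln(0.7133) = -0.0709
  (2,0): 0.03·ln(0.1984) = -0.0485
  (2,1): 0.08·ln(1.8519) = 0.0493
  (2,2): 0.25·ln(1.5097) = 0.1030
Sum = 0.152 nats.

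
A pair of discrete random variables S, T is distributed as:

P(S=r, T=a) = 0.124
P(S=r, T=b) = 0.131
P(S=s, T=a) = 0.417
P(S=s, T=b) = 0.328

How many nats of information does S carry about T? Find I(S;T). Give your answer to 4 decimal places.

0.0021 nats

Marginals: p(S) = (0.2550, 0.7450), p(T) = (0.5410, 0.4590).
I(S;T) = Σ p(x,y)·ln[p(x,y)/(p(x)p(y))].
  (r,a): 0.124·ln(0.8988) = -0.01322
  (r,b): 0.131·ln(1.1192) = 0.01476
  (s,a): 0.417·ln(1.0346) = 0.01419
  (s,b): 0.328·ln(0.9592) = -0.01367
Sum = 0.0021 nats.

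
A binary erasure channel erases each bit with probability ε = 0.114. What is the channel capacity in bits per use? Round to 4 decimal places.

Binary erasure channel: capacity C = 1 − ε.
C = 1 − 0.114 = 0.8860 bits per channel use.

0.8860 bits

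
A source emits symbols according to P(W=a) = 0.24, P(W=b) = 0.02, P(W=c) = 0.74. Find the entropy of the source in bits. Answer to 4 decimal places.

H(W) = −Σ p·log₂ p.
  −(0.24)·log₂(0.24) = 0.49413
  −(0.02)·log₂(0.02) = 0.11288
  −(0.74)·log₂(0.74) = 0.32146
Sum: 0.49413 + 0.11288 + 0.32146 = 0.9285 bits.

0.9285 bits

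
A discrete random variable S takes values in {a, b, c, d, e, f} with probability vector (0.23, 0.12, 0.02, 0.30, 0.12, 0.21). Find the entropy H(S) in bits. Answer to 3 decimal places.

H(S) = −Σ p·log₂ p.
  −(0.23)·log₂(0.23) = 0.4877
  −(0.12)·log₂(0.12) = 0.3671
  −(0.02)·log₂(0.02) = 0.1129
  −(0.30)·log₂(0.30) = 0.5211
  −(0.12)·log₂(0.12) = 0.3671
  −(0.21)·log₂(0.21) = 0.4728
Sum: 0.4877 + 0.3671 + 0.1129 + 0.5211 + 0.3671 + 0.4728 = 2.329 bits.

2.329 bits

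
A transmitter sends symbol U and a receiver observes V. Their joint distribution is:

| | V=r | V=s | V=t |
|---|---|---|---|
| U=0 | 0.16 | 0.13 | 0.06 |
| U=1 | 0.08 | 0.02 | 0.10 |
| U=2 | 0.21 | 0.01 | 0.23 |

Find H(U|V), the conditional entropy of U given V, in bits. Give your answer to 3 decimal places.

Chain rule: H(U|V) = H(U,V) − H(V).
Marginals: p(U) = (0.3500, 0.2000, 0.4500), p(V) = (0.4500, 0.1600, 0.3900).
H(U,V) = 2.8127 bits; H(V) = 1.4712 bits.
H(U|V) = 2.8127 − 1.4712 = 1.341 bits.

1.341 bits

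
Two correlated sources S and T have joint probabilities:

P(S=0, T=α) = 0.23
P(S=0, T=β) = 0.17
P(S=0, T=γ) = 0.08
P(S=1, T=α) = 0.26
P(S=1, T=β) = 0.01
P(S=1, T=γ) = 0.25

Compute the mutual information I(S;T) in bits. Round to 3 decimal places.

Marginals: p(S) = (0.4800, 0.5200), p(T) = (0.4900, 0.1800, 0.3300).
I(S;T) = Σ p(x,y)·log₂[p(x,y)/(p(x)p(y))].
  (0,α): 0.23·log₂(0.9779) = -0.0074
  (0,β): 0.17·log₂(1.9676) = 0.1660
  (0,γ): 0.08·log₂(0.5051) = -0.0788
  (1,α): 0.26·log₂(1.0204) = 0.0076
  (1,β): 0.01·log₂(0.1068) = -0.0323
  (1,γ): 0.25·log₂(1.4569) = 0.1357
Sum = 0.191 bits.

0.191 bits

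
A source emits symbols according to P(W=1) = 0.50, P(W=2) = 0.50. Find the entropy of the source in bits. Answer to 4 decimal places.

H(W) = −Σ p·log₂ p.
  −(0.50)·log₂(0.50) = 0.50000
  −(0.50)·log₂(0.50) = 0.50000
Sum: 0.50000 + 0.50000 = 1.0000 bits.

1.0000 bits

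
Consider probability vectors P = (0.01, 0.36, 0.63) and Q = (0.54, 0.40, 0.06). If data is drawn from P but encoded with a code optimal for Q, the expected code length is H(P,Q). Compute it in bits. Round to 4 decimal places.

H(P,Q) = −Σ p·log₂ q.
  −0.01·log₂(0.54) = 0.00889
  −0.36·log₂(0.40) = 0.47589
  −0.63·log₂(0.06) = 2.55710
H(P,Q) = 3.0419 bits.

3.0419 bits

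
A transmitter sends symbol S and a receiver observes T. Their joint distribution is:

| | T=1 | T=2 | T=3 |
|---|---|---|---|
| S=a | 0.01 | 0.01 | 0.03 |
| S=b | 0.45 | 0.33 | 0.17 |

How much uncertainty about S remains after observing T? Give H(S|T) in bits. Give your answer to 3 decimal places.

Marginals: p(S) = (0.0500, 0.9500), p(T) = (0.4600, 0.3400, 0.2000).
H(S|T) = Σ p(T) · H(S|T=·).
  T=1: p=0.4600, H(S|T=1) = 0.1511
  T=2: p=0.3400, H(S|T=2) = 0.1914
  T=3: p=0.2000, H(S|T=3) = 0.6098
Weighted sum = 0.257 bits.

0.257 bits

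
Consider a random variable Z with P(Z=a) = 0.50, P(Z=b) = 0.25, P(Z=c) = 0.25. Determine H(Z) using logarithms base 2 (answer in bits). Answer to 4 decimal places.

1.5000 bits

H(Z) = −Σ p·log₂ p.
  −(0.50)·log₂(0.50) = 0.50000
  −(0.25)·log₂(0.25) = 0.50000
  −(0.25)·log₂(0.25) = 0.50000
Sum: 0.50000 + 0.50000 + 0.50000 = 1.5000 bits.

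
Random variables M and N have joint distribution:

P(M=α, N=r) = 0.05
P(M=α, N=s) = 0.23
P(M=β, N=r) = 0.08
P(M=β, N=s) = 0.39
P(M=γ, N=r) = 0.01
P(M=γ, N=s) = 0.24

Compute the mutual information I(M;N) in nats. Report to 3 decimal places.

0.017 nats

Marginals: p(M) = (0.2800, 0.4700, 0.2500), p(N) = (0.1400, 0.8600).
I(M;N) = H(M) + H(N) − H(M,N).
H(M) = 1.0579, H(N) = 0.4050, H(M,N) = 1.4457.
I(M;N) = 1.0579 + 0.4050 − 1.4457 = 0.017 nats.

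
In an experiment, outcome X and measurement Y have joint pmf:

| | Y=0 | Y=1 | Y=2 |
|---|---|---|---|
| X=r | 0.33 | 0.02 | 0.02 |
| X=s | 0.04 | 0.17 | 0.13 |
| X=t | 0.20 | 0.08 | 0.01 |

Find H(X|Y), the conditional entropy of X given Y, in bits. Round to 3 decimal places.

Chain rule: H(X|Y) = H(X,Y) − H(Y).
Marginals: p(X) = (0.3700, 0.3400, 0.2900), p(Y) = (0.5700, 0.2700, 0.1600).
H(X,Y) = 2.5789 bits; H(Y) = 1.3953 bits.
H(X|Y) = 2.5789 − 1.3953 = 1.184 bits.

1.184 bits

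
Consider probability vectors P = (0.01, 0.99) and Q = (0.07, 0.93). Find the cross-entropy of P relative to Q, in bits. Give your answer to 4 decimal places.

H(P,Q) = −Σ p·log₂ q.
  −0.01·log₂(0.07) = 0.03837
  −0.99·log₂(0.93) = 0.10365
H(P,Q) = 0.1420 bits.

0.1420 bits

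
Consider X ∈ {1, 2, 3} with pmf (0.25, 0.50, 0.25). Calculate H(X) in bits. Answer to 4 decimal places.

H(X) = −Σ p·log₂ p.
  −(0.25)·log₂(0.25) = 0.50000
  −(0.50)·log₂(0.50) = 0.50000
  −(0.25)·log₂(0.25) = 0.50000
Sum: 0.50000 + 0.50000 + 0.50000 = 1.5000 bits.

1.5000 bits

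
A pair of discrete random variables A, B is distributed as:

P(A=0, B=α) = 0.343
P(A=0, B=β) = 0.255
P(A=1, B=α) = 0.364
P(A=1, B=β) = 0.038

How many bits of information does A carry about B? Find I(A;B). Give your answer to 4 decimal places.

Marginals: p(A) = (0.5980, 0.4020), p(B) = (0.7070, 0.2930).
I(A;B) = Σ p(x,y)·log₂[p(x,y)/(p(x)p(y))].
  (0,α): 0.343·log₂(0.8113) = -0.10349
  (0,β): 0.255·log₂(1.4554) = 0.13805
  (1,α): 0.364·log₂(1.2807) = 0.12993
  (1,β): 0.038·log₂(0.3226) = -0.06202
Sum = 0.1025 bits.

0.1025 bits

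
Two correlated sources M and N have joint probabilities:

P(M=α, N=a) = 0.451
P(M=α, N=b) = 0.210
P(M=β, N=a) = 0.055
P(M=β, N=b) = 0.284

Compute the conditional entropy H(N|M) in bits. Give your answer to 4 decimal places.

0.8130 bits

Marginals: p(M) = (0.6610, 0.3390), p(N) = (0.5060, 0.4940).
H(N|M) = Σ p(M) · H(N|M=·).
  M=α: p=0.6610, H(N|M=α) = 0.9019
  M=β: p=0.3390, H(N|M=β) = 0.6396
Weighted sum = 0.8130 bits.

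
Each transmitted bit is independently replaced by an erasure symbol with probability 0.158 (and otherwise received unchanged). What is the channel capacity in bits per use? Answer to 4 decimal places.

Binary erasure channel: capacity C = 1 − ε.
C = 1 − 0.158 = 0.8420 bits per channel use.

0.8420 bits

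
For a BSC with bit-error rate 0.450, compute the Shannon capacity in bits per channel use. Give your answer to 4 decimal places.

Binary symmetric channel: C = 1 − h₂(ε) where h₂ is the binary entropy function.
h₂(0.450) = −0.450·log₂0.450 − 0.550·log₂0.550 = 0.9928.
C = 1 − 0.9928 = 0.0072 bits per channel use.

0.0072 bits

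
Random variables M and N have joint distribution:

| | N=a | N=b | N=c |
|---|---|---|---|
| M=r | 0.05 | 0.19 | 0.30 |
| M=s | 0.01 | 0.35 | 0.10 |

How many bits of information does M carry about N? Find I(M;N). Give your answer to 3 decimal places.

Marginals: p(M) = (0.5400, 0.4600), p(N) = (0.0600, 0.5400, 0.4000).
I(M;N) = Σ p(x,y)·log₂[p(x,y)/(p(x)p(y))].
  (r,a): 0.05·log₂(1.5432) = 0.0313
  (r,b): 0.19·log₂(0.6516) = -0.1174
  (r,c): 0.30·log₂(1.3889) = 0.1422
  (s,a): 0.01·log₂(0.3623) = -0.0146
  (s,b): 0.35·log₂(1.4090) = 0.1731
  (s,c): 0.10·log₂(0.5435) = -0.0880
Sum = 0.127 bits.

0.127 bits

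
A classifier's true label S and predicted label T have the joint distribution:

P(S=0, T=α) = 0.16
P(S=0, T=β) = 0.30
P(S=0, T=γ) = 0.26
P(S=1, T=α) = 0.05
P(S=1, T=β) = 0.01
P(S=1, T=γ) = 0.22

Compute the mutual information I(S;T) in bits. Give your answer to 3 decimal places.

Marginals: p(S) = (0.7200, 0.2800), p(T) = (0.2100, 0.3100, 0.4800).
I(S;T) = H(S) + H(T) − H(S,T).
H(S) = 0.8555, H(T) = 1.5049, H(S,T) = 2.2125.
I(S;T) = 0.8555 + 1.5049 − 2.2125 = 0.148 bits.

0.148 bits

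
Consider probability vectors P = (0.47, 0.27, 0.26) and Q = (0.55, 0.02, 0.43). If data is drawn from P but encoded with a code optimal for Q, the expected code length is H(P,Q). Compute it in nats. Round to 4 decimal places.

H(P,Q) = −Σ p·ln q.
  −0.47·ln(0.55) = 0.28098
  −0.27·ln(0.02) = 1.05625
  −0.26·ln(0.43) = 0.21943
H(P,Q) = 1.5567 nats.

1.5567 nats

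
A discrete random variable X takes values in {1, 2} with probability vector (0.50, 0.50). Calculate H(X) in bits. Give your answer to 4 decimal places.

H(X) = −Σ p·log₂ p.
  −(0.50)·log₂(0.50) = 0.50000
  −(0.50)·log₂(0.50) = 0.50000
Sum: 0.50000 + 0.50000 = 1.0000 bits.

1.0000 bits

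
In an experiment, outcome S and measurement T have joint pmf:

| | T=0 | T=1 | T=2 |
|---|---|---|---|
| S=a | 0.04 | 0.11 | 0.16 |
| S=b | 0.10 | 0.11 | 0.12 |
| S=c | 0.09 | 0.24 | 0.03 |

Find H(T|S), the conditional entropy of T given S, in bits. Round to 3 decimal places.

Marginals: p(S) = (0.3100, 0.3300, 0.3600), p(T) = (0.2300, 0.4600, 0.3100).
H(T|S) = Σ p(S) · H(T|S=·).
  S=a: p=0.3100, H(T|S=a) = 1.4041
  S=b: p=0.3300, H(T|S=b) = 1.5810
  S=c: p=0.3600, H(T|S=c) = 1.1887
Weighted sum = 1.385 bits.

1.385 bits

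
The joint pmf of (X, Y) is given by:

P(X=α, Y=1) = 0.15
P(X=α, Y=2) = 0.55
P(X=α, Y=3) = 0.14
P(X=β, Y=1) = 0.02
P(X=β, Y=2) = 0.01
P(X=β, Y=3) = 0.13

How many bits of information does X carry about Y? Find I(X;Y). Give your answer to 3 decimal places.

Marginals: p(X) = (0.8400, 0.1600), p(Y) = (0.1700, 0.5600, 0.2700).
I(X;Y) = Σ p(x,y)·log₂[p(x,y)/(p(x)p(y))].
  (α,1): 0.15·log₂(1.0504) = 0.0106
  (α,2): 0.55·log₂(1.1692) = 0.1240
  (α,3): 0.14·log₂(0.6173) = -0.0974
  (β,1): 0.02·log₂(0.7353) = -0.0089
  (β,2): 0.01·log₂(0.1116) = -0.0316
  (β,3): 0.13·log₂(3.0093) = 0.2066
Sum = 0.203 bits.

0.203 bits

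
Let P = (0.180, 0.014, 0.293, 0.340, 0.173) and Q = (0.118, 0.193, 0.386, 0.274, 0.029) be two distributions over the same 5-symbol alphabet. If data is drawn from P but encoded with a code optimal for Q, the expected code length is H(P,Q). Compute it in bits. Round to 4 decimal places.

2.5093 bits

H(P,Q) = −Σ p·log₂ q.
  −0.180·log₂(0.118) = 0.55497
  −0.014·log₂(0.193) = 0.03323
  −0.293·log₂(0.386) = 0.40238
  −0.340·log₂(0.274) = 0.63504
  −0.173·log₂(0.029) = 0.88365
H(P,Q) = 2.5093 bits.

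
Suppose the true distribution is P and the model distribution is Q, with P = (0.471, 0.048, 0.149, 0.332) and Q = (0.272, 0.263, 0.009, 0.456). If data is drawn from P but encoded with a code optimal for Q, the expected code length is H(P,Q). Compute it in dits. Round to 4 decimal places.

H(P,Q) = −Σ p·log₁₀ q.
  −0.471·log₁₀(0.272) = 0.26632
  −0.048·log₁₀(0.263) = 0.02784
  −0.149·log₁₀(0.009) = 0.30482
  −0.332·log₁₀(0.456) = 0.11322
H(P,Q) = 0.7122 dits.

0.7122 dits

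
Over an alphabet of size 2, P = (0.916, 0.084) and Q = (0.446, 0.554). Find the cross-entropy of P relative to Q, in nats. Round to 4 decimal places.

H(P,Q) = −Σ p·ln q.
  −0.916·ln(0.446) = 0.73961
  −0.084·ln(0.554) = 0.04961
H(P,Q) = 0.7892 nats.

0.7892 nats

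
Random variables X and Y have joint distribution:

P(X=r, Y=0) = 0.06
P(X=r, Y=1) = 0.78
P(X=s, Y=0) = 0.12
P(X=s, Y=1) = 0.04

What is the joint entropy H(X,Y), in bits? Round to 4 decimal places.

1.0759 bits

H(X,Y) = −Σ p(x,y)·log₂ p(x,y) over all 4 cells.
  cell (r,0): −0.06·log₂0.06 = 0.24353
  cell (r,1): −0.78·log₂0.78 = 0.27959
  cell (s,0): −0.12·log₂0.12 = 0.36707
  cell (s,1): −0.04·log₂0.04 = 0.18575
Sum = 1.0759 bits.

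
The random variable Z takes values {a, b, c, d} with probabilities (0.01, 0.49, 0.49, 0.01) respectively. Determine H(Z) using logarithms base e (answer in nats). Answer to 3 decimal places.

H(Z) = −Σ p·ln p.
  −(0.01)·ln(0.01) = 0.0461
  −(0.49)·ln(0.49) = 0.3495
  −(0.49)·ln(0.49) = 0.3495
  −(0.01)·ln(0.01) = 0.0461
Sum: 0.0461 + 0.3495 + 0.3495 + 0.0461 = 0.791 nats.

0.791 nats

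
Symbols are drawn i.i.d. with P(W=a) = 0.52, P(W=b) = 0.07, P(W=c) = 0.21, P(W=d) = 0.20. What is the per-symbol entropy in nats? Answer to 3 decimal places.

1.176 nats

H(W) = −Σ p·ln p.
  −(0.52)·ln(0.52) = 0.3400
  −(0.07)·ln(0.07) = 0.1861
  −(0.21)·ln(0.21) = 0.3277
  −(0.20)·ln(0.20) = 0.3219
Sum: 0.3400 + 0.1861 + 0.3277 + 0.3219 = 1.176 nats.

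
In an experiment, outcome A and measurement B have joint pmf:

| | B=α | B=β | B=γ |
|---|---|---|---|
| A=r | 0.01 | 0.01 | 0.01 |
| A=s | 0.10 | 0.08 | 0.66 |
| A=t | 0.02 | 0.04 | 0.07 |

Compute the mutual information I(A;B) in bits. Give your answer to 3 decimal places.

Marginals: p(A) = (0.0300, 0.8400, 0.1300), p(B) = (0.1300, 0.1300, 0.7400).
I(A;B) = Σ p(x,y)·log₂[p(x,y)/(p(x)p(y))].
  (r,α): 0.01·log₂(2.5641) = 0.0136
  (r,β): 0.01·log₂(2.5641) = 0.0136
  (r,γ): 0.01·log₂(0.4505) = -0.0115
  (s,α): 0.10·log₂(0.9158) = -0.0127
  (s,β): 0.08·log₂(0.7326) = -0.0359
  (s,γ): 0.66·log₂(1.0618) = 0.0571
  (t,α): 0.02·log₂(1.1834) = 0.0049
  (t,β): 0.04·log₂(2.3669) = 0.0497
  (t,γ): 0.07·log₂(0.7277) = -0.0321
Sum = 0.047 bits.

0.047 bits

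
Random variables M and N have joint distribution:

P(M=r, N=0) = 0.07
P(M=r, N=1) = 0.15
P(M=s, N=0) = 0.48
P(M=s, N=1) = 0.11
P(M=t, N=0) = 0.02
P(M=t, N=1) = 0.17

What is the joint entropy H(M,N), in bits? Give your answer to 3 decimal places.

H(M,N) = −Σ p(x,y)·log₂ p(x,y) over all 6 cells.
  cell (r,0): −0.07·log₂0.07 = 0.2686
  cell (r,1): −0.15·log₂0.15 = 0.4105
  cell (s,0): −0.48·log₂0.48 = 0.5083
  cell (s,1): −0.11·log₂0.11 = 0.3503
  cell (t,0): −0.02·log₂0.02 = 0.1129
  cell (t,1): −0.17·log₂0.17 = 0.4346
Sum = 2.085 bits.

2.085 bits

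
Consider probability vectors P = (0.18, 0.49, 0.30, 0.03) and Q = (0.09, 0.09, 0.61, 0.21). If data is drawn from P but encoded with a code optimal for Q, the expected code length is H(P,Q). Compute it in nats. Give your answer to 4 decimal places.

H(P,Q) = −Σ p·ln q.
  −0.18·ln(0.09) = 0.43343
  −0.49·ln(0.09) = 1.17989
  −0.30·ln(0.61) = 0.14829
  −0.03·ln(0.21) = 0.04682
H(P,Q) = 1.8084 nats.

1.8084 nats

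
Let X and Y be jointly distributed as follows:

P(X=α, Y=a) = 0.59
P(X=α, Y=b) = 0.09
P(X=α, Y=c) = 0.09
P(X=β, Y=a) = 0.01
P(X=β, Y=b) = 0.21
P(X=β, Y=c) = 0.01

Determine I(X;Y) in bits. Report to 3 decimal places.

0.393 bits

Marginals: p(X) = (0.7700, 0.2300), p(Y) = (0.6000, 0.3000, 0.1000).
I(X;Y) = H(X) + H(Y) − H(X,Y).
H(X) = 0.7780, H(Y) = 1.2955, H(X,Y) = 1.6801.
I(X;Y) = 0.7780 + 1.2955 − 1.6801 = 0.393 bits.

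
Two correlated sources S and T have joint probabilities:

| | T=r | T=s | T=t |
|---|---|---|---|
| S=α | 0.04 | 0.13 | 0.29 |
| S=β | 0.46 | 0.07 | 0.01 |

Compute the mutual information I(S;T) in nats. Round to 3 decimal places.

Marginals: p(S) = (0.4600, 0.5400), p(T) = (0.5000, 0.2000, 0.3000).
I(S;T) = H(S) + H(T) − H(S,T).
H(S) = 0.6899, H(T) = 1.0297, H(S,T) = 1.3424.
I(S;T) = 0.6899 + 1.0297 − 1.3424 = 0.377 nats.

0.377 nats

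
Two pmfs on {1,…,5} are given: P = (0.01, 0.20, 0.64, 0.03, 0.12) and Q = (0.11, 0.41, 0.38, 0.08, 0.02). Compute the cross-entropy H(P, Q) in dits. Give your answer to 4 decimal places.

0.5928 dits

H(P,Q) = −Σ p·log₁₀ q.
  −0.01·log₁₀(0.11) = 0.00959
  −0.20·log₁₀(0.41) = 0.07744
  −0.64·log₁₀(0.38) = 0.26894
  −0.03·log₁₀(0.08) = 0.03291
  −0.12·log₁₀(0.02) = 0.20388
H(P,Q) = 0.5928 dits.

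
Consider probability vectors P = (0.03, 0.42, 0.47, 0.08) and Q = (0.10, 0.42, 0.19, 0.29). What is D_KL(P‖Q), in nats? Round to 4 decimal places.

0.2865 nats

D(P‖Q) = Σ p·ln(p/q).
  0.03·ln(0.03/0.10) = -0.03612
  0.42·ln(0.42/0.42) = 0.00000
  0.47·ln(0.47/0.19) = 0.42568
  0.08·ln(0.08/0.29) = -0.10303
D(P‖Q) = 0.2865 nats.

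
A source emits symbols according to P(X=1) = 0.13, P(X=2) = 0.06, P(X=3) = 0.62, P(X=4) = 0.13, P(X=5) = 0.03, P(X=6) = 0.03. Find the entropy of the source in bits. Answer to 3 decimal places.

H(X) = −Σ p·log₂ p.
  −(0.13)·log₂(0.13) = 0.3826
  −(0.06)·log₂(0.06) = 0.2435
  −(0.62)·log₂(0.62) = 0.4276
  −(0.13)·log₂(0.13) = 0.3826
  −(0.03)·log₂(0.03) = 0.1518
  −(0.03)·log₂(0.03) = 0.1518
Sum: 0.3826 + 0.2435 + 0.4276 + 0.3826 + 0.1518 + 0.1518 = 1.740 bits.

1.740 bits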